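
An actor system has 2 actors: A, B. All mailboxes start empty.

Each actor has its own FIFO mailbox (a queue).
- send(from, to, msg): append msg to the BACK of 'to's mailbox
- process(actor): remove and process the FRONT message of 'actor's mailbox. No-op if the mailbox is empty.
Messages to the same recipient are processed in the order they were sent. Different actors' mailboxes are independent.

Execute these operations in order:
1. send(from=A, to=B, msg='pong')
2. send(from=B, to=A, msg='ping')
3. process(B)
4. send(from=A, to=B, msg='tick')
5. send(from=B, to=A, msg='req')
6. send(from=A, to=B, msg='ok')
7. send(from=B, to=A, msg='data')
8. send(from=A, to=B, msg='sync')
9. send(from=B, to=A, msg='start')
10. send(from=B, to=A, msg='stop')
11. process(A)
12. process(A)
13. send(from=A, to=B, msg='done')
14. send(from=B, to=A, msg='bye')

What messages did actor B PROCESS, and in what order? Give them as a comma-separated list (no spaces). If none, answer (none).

After 1 (send(from=A, to=B, msg='pong')): A:[] B:[pong]
After 2 (send(from=B, to=A, msg='ping')): A:[ping] B:[pong]
After 3 (process(B)): A:[ping] B:[]
After 4 (send(from=A, to=B, msg='tick')): A:[ping] B:[tick]
After 5 (send(from=B, to=A, msg='req')): A:[ping,req] B:[tick]
After 6 (send(from=A, to=B, msg='ok')): A:[ping,req] B:[tick,ok]
After 7 (send(from=B, to=A, msg='data')): A:[ping,req,data] B:[tick,ok]
After 8 (send(from=A, to=B, msg='sync')): A:[ping,req,data] B:[tick,ok,sync]
After 9 (send(from=B, to=A, msg='start')): A:[ping,req,data,start] B:[tick,ok,sync]
After 10 (send(from=B, to=A, msg='stop')): A:[ping,req,data,start,stop] B:[tick,ok,sync]
After 11 (process(A)): A:[req,data,start,stop] B:[tick,ok,sync]
After 12 (process(A)): A:[data,start,stop] B:[tick,ok,sync]
After 13 (send(from=A, to=B, msg='done')): A:[data,start,stop] B:[tick,ok,sync,done]
After 14 (send(from=B, to=A, msg='bye')): A:[data,start,stop,bye] B:[tick,ok,sync,done]

Answer: pong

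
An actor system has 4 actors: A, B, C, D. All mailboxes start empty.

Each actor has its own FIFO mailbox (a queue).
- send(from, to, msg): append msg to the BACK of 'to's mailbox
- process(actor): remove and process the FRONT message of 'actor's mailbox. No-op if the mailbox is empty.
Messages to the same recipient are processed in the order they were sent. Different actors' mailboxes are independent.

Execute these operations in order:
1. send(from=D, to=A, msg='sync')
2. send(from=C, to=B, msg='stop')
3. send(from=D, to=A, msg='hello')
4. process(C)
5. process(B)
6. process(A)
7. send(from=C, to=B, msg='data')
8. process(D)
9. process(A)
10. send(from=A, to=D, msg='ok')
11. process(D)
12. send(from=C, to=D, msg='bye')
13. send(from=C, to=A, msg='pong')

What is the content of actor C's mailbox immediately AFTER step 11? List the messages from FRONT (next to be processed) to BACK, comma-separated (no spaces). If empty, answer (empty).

After 1 (send(from=D, to=A, msg='sync')): A:[sync] B:[] C:[] D:[]
After 2 (send(from=C, to=B, msg='stop')): A:[sync] B:[stop] C:[] D:[]
After 3 (send(from=D, to=A, msg='hello')): A:[sync,hello] B:[stop] C:[] D:[]
After 4 (process(C)): A:[sync,hello] B:[stop] C:[] D:[]
After 5 (process(B)): A:[sync,hello] B:[] C:[] D:[]
After 6 (process(A)): A:[hello] B:[] C:[] D:[]
After 7 (send(from=C, to=B, msg='data')): A:[hello] B:[data] C:[] D:[]
After 8 (process(D)): A:[hello] B:[data] C:[] D:[]
After 9 (process(A)): A:[] B:[data] C:[] D:[]
After 10 (send(from=A, to=D, msg='ok')): A:[] B:[data] C:[] D:[ok]
After 11 (process(D)): A:[] B:[data] C:[] D:[]

(empty)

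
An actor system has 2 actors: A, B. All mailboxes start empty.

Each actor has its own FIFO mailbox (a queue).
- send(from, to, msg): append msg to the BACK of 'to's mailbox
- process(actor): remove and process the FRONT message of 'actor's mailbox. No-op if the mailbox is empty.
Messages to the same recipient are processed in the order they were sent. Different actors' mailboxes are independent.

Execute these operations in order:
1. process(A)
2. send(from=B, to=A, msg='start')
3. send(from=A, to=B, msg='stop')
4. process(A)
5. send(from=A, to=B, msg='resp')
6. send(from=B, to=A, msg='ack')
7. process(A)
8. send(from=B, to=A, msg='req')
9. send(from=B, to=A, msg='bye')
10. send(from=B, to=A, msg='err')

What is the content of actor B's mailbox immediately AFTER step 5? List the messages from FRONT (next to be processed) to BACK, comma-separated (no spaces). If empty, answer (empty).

After 1 (process(A)): A:[] B:[]
After 2 (send(from=B, to=A, msg='start')): A:[start] B:[]
After 3 (send(from=A, to=B, msg='stop')): A:[start] B:[stop]
After 4 (process(A)): A:[] B:[stop]
After 5 (send(from=A, to=B, msg='resp')): A:[] B:[stop,resp]

stop,resp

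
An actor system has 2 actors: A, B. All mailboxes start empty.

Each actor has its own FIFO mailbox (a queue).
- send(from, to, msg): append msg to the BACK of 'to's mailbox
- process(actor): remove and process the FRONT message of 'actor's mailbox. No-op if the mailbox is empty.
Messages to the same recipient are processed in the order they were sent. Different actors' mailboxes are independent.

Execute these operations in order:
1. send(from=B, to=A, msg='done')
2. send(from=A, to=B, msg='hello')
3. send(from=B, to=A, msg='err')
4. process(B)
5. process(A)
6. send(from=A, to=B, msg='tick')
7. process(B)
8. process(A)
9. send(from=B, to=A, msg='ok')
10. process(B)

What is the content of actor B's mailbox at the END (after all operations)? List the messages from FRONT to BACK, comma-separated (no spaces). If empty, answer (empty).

After 1 (send(from=B, to=A, msg='done')): A:[done] B:[]
After 2 (send(from=A, to=B, msg='hello')): A:[done] B:[hello]
After 3 (send(from=B, to=A, msg='err')): A:[done,err] B:[hello]
After 4 (process(B)): A:[done,err] B:[]
After 5 (process(A)): A:[err] B:[]
After 6 (send(from=A, to=B, msg='tick')): A:[err] B:[tick]
After 7 (process(B)): A:[err] B:[]
After 8 (process(A)): A:[] B:[]
After 9 (send(from=B, to=A, msg='ok')): A:[ok] B:[]
After 10 (process(B)): A:[ok] B:[]

Answer: (empty)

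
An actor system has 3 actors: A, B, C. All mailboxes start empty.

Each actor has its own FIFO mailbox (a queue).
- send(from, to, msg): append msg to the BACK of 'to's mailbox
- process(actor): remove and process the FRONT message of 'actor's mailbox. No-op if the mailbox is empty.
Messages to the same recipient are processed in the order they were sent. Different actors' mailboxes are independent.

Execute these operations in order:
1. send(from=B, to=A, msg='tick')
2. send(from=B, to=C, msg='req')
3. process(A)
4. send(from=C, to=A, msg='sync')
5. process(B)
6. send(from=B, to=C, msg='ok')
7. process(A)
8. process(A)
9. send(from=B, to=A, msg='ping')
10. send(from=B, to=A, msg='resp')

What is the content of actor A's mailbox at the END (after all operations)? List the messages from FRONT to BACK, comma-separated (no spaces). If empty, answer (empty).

After 1 (send(from=B, to=A, msg='tick')): A:[tick] B:[] C:[]
After 2 (send(from=B, to=C, msg='req')): A:[tick] B:[] C:[req]
After 3 (process(A)): A:[] B:[] C:[req]
After 4 (send(from=C, to=A, msg='sync')): A:[sync] B:[] C:[req]
After 5 (process(B)): A:[sync] B:[] C:[req]
After 6 (send(from=B, to=C, msg='ok')): A:[sync] B:[] C:[req,ok]
After 7 (process(A)): A:[] B:[] C:[req,ok]
After 8 (process(A)): A:[] B:[] C:[req,ok]
After 9 (send(from=B, to=A, msg='ping')): A:[ping] B:[] C:[req,ok]
After 10 (send(from=B, to=A, msg='resp')): A:[ping,resp] B:[] C:[req,ok]

Answer: ping,resp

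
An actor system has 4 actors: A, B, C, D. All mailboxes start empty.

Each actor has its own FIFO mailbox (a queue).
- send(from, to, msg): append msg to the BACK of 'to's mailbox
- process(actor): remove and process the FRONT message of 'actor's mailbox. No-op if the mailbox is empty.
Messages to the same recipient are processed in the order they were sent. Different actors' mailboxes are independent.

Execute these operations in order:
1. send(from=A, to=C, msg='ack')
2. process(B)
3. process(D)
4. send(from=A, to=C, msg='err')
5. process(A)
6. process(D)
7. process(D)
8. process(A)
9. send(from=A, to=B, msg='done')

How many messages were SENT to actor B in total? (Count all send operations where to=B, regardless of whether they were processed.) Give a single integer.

After 1 (send(from=A, to=C, msg='ack')): A:[] B:[] C:[ack] D:[]
After 2 (process(B)): A:[] B:[] C:[ack] D:[]
After 3 (process(D)): A:[] B:[] C:[ack] D:[]
After 4 (send(from=A, to=C, msg='err')): A:[] B:[] C:[ack,err] D:[]
After 5 (process(A)): A:[] B:[] C:[ack,err] D:[]
After 6 (process(D)): A:[] B:[] C:[ack,err] D:[]
After 7 (process(D)): A:[] B:[] C:[ack,err] D:[]
After 8 (process(A)): A:[] B:[] C:[ack,err] D:[]
After 9 (send(from=A, to=B, msg='done')): A:[] B:[done] C:[ack,err] D:[]

Answer: 1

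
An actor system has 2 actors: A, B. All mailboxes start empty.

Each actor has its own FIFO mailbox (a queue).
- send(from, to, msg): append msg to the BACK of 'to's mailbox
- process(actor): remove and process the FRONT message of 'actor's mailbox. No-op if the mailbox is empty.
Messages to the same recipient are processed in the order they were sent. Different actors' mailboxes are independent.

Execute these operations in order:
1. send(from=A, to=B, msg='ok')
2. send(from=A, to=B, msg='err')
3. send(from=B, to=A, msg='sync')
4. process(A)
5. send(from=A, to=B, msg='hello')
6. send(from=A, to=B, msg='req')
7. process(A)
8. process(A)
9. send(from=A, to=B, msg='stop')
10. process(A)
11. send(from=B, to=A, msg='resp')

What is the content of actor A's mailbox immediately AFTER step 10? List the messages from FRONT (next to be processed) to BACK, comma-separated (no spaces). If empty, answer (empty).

After 1 (send(from=A, to=B, msg='ok')): A:[] B:[ok]
After 2 (send(from=A, to=B, msg='err')): A:[] B:[ok,err]
After 3 (send(from=B, to=A, msg='sync')): A:[sync] B:[ok,err]
After 4 (process(A)): A:[] B:[ok,err]
After 5 (send(from=A, to=B, msg='hello')): A:[] B:[ok,err,hello]
After 6 (send(from=A, to=B, msg='req')): A:[] B:[ok,err,hello,req]
After 7 (process(A)): A:[] B:[ok,err,hello,req]
After 8 (process(A)): A:[] B:[ok,err,hello,req]
After 9 (send(from=A, to=B, msg='stop')): A:[] B:[ok,err,hello,req,stop]
After 10 (process(A)): A:[] B:[ok,err,hello,req,stop]

(empty)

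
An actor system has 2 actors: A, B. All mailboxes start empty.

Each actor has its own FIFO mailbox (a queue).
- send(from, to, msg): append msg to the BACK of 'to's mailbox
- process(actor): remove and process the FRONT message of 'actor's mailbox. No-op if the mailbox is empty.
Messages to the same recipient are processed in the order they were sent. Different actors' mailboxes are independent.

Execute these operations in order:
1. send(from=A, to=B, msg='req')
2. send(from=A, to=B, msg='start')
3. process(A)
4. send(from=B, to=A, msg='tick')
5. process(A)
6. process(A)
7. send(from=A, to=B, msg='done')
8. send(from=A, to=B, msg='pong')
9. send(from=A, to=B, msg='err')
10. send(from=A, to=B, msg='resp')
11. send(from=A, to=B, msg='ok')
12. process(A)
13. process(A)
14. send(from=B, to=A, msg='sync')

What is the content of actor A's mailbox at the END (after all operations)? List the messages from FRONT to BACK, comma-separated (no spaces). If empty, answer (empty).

After 1 (send(from=A, to=B, msg='req')): A:[] B:[req]
After 2 (send(from=A, to=B, msg='start')): A:[] B:[req,start]
After 3 (process(A)): A:[] B:[req,start]
After 4 (send(from=B, to=A, msg='tick')): A:[tick] B:[req,start]
After 5 (process(A)): A:[] B:[req,start]
After 6 (process(A)): A:[] B:[req,start]
After 7 (send(from=A, to=B, msg='done')): A:[] B:[req,start,done]
After 8 (send(from=A, to=B, msg='pong')): A:[] B:[req,start,done,pong]
After 9 (send(from=A, to=B, msg='err')): A:[] B:[req,start,done,pong,err]
After 10 (send(from=A, to=B, msg='resp')): A:[] B:[req,start,done,pong,err,resp]
After 11 (send(from=A, to=B, msg='ok')): A:[] B:[req,start,done,pong,err,resp,ok]
After 12 (process(A)): A:[] B:[req,start,done,pong,err,resp,ok]
After 13 (process(A)): A:[] B:[req,start,done,pong,err,resp,ok]
After 14 (send(from=B, to=A, msg='sync')): A:[sync] B:[req,start,done,pong,err,resp,ok]

Answer: sync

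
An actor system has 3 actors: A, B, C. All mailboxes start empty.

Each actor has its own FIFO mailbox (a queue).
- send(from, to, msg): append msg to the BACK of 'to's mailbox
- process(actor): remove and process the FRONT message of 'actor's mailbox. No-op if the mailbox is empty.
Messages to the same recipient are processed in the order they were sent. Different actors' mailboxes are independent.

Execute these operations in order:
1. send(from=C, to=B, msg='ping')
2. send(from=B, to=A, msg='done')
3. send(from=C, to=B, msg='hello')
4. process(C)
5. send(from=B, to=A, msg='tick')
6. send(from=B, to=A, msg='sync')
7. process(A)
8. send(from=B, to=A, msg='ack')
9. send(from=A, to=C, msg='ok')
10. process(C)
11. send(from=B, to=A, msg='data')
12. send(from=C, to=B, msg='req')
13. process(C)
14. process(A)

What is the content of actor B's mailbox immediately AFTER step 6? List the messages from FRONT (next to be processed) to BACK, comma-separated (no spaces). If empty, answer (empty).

After 1 (send(from=C, to=B, msg='ping')): A:[] B:[ping] C:[]
After 2 (send(from=B, to=A, msg='done')): A:[done] B:[ping] C:[]
After 3 (send(from=C, to=B, msg='hello')): A:[done] B:[ping,hello] C:[]
After 4 (process(C)): A:[done] B:[ping,hello] C:[]
After 5 (send(from=B, to=A, msg='tick')): A:[done,tick] B:[ping,hello] C:[]
After 6 (send(from=B, to=A, msg='sync')): A:[done,tick,sync] B:[ping,hello] C:[]

ping,hello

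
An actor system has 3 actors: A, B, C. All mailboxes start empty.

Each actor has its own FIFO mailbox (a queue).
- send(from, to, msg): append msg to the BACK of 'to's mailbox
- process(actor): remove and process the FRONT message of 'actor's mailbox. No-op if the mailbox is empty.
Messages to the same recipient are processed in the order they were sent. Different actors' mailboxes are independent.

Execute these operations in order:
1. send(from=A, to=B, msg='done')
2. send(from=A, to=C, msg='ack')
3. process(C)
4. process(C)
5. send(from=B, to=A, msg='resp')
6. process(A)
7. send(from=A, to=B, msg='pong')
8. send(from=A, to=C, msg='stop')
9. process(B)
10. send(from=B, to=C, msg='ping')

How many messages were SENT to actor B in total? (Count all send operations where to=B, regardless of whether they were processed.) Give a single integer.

After 1 (send(from=A, to=B, msg='done')): A:[] B:[done] C:[]
After 2 (send(from=A, to=C, msg='ack')): A:[] B:[done] C:[ack]
After 3 (process(C)): A:[] B:[done] C:[]
After 4 (process(C)): A:[] B:[done] C:[]
After 5 (send(from=B, to=A, msg='resp')): A:[resp] B:[done] C:[]
After 6 (process(A)): A:[] B:[done] C:[]
After 7 (send(from=A, to=B, msg='pong')): A:[] B:[done,pong] C:[]
After 8 (send(from=A, to=C, msg='stop')): A:[] B:[done,pong] C:[stop]
After 9 (process(B)): A:[] B:[pong] C:[stop]
After 10 (send(from=B, to=C, msg='ping')): A:[] B:[pong] C:[stop,ping]

Answer: 2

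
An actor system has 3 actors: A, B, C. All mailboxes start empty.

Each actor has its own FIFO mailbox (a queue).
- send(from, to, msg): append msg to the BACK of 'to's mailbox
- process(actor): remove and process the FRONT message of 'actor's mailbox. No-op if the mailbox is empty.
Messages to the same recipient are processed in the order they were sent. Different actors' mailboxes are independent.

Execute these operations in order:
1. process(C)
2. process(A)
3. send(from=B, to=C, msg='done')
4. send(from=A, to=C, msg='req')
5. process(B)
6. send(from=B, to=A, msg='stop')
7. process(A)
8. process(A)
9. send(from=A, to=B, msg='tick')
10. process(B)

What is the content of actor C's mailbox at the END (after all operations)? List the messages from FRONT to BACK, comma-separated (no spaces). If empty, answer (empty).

After 1 (process(C)): A:[] B:[] C:[]
After 2 (process(A)): A:[] B:[] C:[]
After 3 (send(from=B, to=C, msg='done')): A:[] B:[] C:[done]
After 4 (send(from=A, to=C, msg='req')): A:[] B:[] C:[done,req]
After 5 (process(B)): A:[] B:[] C:[done,req]
After 6 (send(from=B, to=A, msg='stop')): A:[stop] B:[] C:[done,req]
After 7 (process(A)): A:[] B:[] C:[done,req]
After 8 (process(A)): A:[] B:[] C:[done,req]
After 9 (send(from=A, to=B, msg='tick')): A:[] B:[tick] C:[done,req]
After 10 (process(B)): A:[] B:[] C:[done,req]

Answer: done,req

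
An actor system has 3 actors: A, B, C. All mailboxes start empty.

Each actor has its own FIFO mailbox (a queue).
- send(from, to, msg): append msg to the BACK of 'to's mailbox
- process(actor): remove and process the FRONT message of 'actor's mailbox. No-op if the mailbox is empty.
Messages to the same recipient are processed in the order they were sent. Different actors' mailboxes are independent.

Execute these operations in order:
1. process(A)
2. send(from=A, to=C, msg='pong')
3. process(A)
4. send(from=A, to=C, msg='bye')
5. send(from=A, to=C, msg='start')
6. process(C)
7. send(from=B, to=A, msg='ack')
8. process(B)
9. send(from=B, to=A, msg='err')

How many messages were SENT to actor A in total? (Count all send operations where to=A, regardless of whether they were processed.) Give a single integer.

Answer: 2

Derivation:
After 1 (process(A)): A:[] B:[] C:[]
After 2 (send(from=A, to=C, msg='pong')): A:[] B:[] C:[pong]
After 3 (process(A)): A:[] B:[] C:[pong]
After 4 (send(from=A, to=C, msg='bye')): A:[] B:[] C:[pong,bye]
After 5 (send(from=A, to=C, msg='start')): A:[] B:[] C:[pong,bye,start]
After 6 (process(C)): A:[] B:[] C:[bye,start]
After 7 (send(from=B, to=A, msg='ack')): A:[ack] B:[] C:[bye,start]
After 8 (process(B)): A:[ack] B:[] C:[bye,start]
After 9 (send(from=B, to=A, msg='err')): A:[ack,err] B:[] C:[bye,start]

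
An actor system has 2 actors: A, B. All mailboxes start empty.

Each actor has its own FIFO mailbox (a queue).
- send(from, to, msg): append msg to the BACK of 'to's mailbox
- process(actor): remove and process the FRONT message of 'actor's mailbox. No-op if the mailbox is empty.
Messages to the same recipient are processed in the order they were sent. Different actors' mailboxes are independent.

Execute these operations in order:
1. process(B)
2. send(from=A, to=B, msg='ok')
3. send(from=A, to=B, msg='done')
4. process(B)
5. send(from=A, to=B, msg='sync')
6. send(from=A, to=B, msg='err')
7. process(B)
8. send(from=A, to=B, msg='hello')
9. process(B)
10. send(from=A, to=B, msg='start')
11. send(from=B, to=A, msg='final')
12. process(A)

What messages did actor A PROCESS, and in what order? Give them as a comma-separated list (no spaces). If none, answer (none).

Answer: final

Derivation:
After 1 (process(B)): A:[] B:[]
After 2 (send(from=A, to=B, msg='ok')): A:[] B:[ok]
After 3 (send(from=A, to=B, msg='done')): A:[] B:[ok,done]
After 4 (process(B)): A:[] B:[done]
After 5 (send(from=A, to=B, msg='sync')): A:[] B:[done,sync]
After 6 (send(from=A, to=B, msg='err')): A:[] B:[done,sync,err]
After 7 (process(B)): A:[] B:[sync,err]
After 8 (send(from=A, to=B, msg='hello')): A:[] B:[sync,err,hello]
After 9 (process(B)): A:[] B:[err,hello]
After 10 (send(from=A, to=B, msg='start')): A:[] B:[err,hello,start]
After 11 (send(from=B, to=A, msg='final')): A:[final] B:[err,hello,start]
After 12 (process(A)): A:[] B:[err,hello,start]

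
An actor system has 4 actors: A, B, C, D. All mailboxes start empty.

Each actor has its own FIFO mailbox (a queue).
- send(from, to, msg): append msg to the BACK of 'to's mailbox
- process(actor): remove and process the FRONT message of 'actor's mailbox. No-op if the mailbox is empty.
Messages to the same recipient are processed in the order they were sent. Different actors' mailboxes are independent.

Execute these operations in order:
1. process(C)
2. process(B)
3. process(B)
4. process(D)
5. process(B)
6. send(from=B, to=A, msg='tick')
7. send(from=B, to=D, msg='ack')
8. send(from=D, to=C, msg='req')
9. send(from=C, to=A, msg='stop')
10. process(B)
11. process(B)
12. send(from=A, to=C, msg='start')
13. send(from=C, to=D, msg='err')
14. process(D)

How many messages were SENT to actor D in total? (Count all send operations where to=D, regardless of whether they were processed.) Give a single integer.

Answer: 2

Derivation:
After 1 (process(C)): A:[] B:[] C:[] D:[]
After 2 (process(B)): A:[] B:[] C:[] D:[]
After 3 (process(B)): A:[] B:[] C:[] D:[]
After 4 (process(D)): A:[] B:[] C:[] D:[]
After 5 (process(B)): A:[] B:[] C:[] D:[]
After 6 (send(from=B, to=A, msg='tick')): A:[tick] B:[] C:[] D:[]
After 7 (send(from=B, to=D, msg='ack')): A:[tick] B:[] C:[] D:[ack]
After 8 (send(from=D, to=C, msg='req')): A:[tick] B:[] C:[req] D:[ack]
After 9 (send(from=C, to=A, msg='stop')): A:[tick,stop] B:[] C:[req] D:[ack]
After 10 (process(B)): A:[tick,stop] B:[] C:[req] D:[ack]
After 11 (process(B)): A:[tick,stop] B:[] C:[req] D:[ack]
After 12 (send(from=A, to=C, msg='start')): A:[tick,stop] B:[] C:[req,start] D:[ack]
After 13 (send(from=C, to=D, msg='err')): A:[tick,stop] B:[] C:[req,start] D:[ack,err]
After 14 (process(D)): A:[tick,stop] B:[] C:[req,start] D:[err]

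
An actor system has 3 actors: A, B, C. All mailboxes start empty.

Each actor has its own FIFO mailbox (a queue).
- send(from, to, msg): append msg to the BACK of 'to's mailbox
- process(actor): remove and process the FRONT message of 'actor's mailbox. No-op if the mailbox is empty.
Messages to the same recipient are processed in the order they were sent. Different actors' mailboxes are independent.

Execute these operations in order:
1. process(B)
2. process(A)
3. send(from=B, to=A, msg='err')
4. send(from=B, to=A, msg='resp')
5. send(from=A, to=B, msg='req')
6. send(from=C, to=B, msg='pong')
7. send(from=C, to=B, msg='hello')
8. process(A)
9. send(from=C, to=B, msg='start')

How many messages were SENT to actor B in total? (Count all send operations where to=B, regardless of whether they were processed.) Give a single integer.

After 1 (process(B)): A:[] B:[] C:[]
After 2 (process(A)): A:[] B:[] C:[]
After 3 (send(from=B, to=A, msg='err')): A:[err] B:[] C:[]
After 4 (send(from=B, to=A, msg='resp')): A:[err,resp] B:[] C:[]
After 5 (send(from=A, to=B, msg='req')): A:[err,resp] B:[req] C:[]
After 6 (send(from=C, to=B, msg='pong')): A:[err,resp] B:[req,pong] C:[]
After 7 (send(from=C, to=B, msg='hello')): A:[err,resp] B:[req,pong,hello] C:[]
After 8 (process(A)): A:[resp] B:[req,pong,hello] C:[]
After 9 (send(from=C, to=B, msg='start')): A:[resp] B:[req,pong,hello,start] C:[]

Answer: 4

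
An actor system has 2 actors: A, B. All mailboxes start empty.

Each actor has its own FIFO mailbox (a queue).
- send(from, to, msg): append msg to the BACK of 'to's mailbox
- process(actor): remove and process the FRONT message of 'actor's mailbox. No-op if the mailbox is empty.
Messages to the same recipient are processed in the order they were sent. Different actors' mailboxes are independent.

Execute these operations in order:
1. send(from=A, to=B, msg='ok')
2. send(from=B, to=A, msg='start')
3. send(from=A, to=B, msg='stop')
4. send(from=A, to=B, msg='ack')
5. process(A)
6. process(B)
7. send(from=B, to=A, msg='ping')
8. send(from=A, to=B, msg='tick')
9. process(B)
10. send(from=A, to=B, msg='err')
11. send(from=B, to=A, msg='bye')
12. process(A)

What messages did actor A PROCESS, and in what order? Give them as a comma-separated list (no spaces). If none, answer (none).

Answer: start,ping

Derivation:
After 1 (send(from=A, to=B, msg='ok')): A:[] B:[ok]
After 2 (send(from=B, to=A, msg='start')): A:[start] B:[ok]
After 3 (send(from=A, to=B, msg='stop')): A:[start] B:[ok,stop]
After 4 (send(from=A, to=B, msg='ack')): A:[start] B:[ok,stop,ack]
After 5 (process(A)): A:[] B:[ok,stop,ack]
After 6 (process(B)): A:[] B:[stop,ack]
After 7 (send(from=B, to=A, msg='ping')): A:[ping] B:[stop,ack]
After 8 (send(from=A, to=B, msg='tick')): A:[ping] B:[stop,ack,tick]
After 9 (process(B)): A:[ping] B:[ack,tick]
After 10 (send(from=A, to=B, msg='err')): A:[ping] B:[ack,tick,err]
After 11 (send(from=B, to=A, msg='bye')): A:[ping,bye] B:[ack,tick,err]
After 12 (process(A)): A:[bye] B:[ack,tick,err]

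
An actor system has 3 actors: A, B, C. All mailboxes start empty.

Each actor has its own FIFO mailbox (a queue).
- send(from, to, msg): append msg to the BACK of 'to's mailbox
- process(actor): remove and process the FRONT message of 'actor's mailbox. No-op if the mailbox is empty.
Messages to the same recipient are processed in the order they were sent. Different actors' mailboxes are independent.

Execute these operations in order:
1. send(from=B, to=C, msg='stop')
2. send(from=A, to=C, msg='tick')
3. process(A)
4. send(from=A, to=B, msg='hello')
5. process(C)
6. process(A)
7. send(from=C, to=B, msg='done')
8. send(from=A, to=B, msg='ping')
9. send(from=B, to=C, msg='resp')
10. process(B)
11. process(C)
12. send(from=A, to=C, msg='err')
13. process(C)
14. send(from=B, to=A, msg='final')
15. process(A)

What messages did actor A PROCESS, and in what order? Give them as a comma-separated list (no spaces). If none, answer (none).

After 1 (send(from=B, to=C, msg='stop')): A:[] B:[] C:[stop]
After 2 (send(from=A, to=C, msg='tick')): A:[] B:[] C:[stop,tick]
After 3 (process(A)): A:[] B:[] C:[stop,tick]
After 4 (send(from=A, to=B, msg='hello')): A:[] B:[hello] C:[stop,tick]
After 5 (process(C)): A:[] B:[hello] C:[tick]
After 6 (process(A)): A:[] B:[hello] C:[tick]
After 7 (send(from=C, to=B, msg='done')): A:[] B:[hello,done] C:[tick]
After 8 (send(from=A, to=B, msg='ping')): A:[] B:[hello,done,ping] C:[tick]
After 9 (send(from=B, to=C, msg='resp')): A:[] B:[hello,done,ping] C:[tick,resp]
After 10 (process(B)): A:[] B:[done,ping] C:[tick,resp]
After 11 (process(C)): A:[] B:[done,ping] C:[resp]
After 12 (send(from=A, to=C, msg='err')): A:[] B:[done,ping] C:[resp,err]
After 13 (process(C)): A:[] B:[done,ping] C:[err]
After 14 (send(from=B, to=A, msg='final')): A:[final] B:[done,ping] C:[err]
After 15 (process(A)): A:[] B:[done,ping] C:[err]

Answer: final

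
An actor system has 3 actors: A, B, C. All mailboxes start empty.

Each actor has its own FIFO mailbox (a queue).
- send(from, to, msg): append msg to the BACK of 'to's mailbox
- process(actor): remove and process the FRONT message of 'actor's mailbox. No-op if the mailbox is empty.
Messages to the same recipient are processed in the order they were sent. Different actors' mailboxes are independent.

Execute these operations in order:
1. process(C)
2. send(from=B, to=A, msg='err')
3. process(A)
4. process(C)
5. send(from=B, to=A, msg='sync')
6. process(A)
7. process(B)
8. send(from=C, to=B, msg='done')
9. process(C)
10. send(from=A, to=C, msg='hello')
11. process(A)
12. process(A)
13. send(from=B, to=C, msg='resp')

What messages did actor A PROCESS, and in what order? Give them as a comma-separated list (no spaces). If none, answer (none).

After 1 (process(C)): A:[] B:[] C:[]
After 2 (send(from=B, to=A, msg='err')): A:[err] B:[] C:[]
After 3 (process(A)): A:[] B:[] C:[]
After 4 (process(C)): A:[] B:[] C:[]
After 5 (send(from=B, to=A, msg='sync')): A:[sync] B:[] C:[]
After 6 (process(A)): A:[] B:[] C:[]
After 7 (process(B)): A:[] B:[] C:[]
After 8 (send(from=C, to=B, msg='done')): A:[] B:[done] C:[]
After 9 (process(C)): A:[] B:[done] C:[]
After 10 (send(from=A, to=C, msg='hello')): A:[] B:[done] C:[hello]
After 11 (process(A)): A:[] B:[done] C:[hello]
After 12 (process(A)): A:[] B:[done] C:[hello]
After 13 (send(from=B, to=C, msg='resp')): A:[] B:[done] C:[hello,resp]

Answer: err,sync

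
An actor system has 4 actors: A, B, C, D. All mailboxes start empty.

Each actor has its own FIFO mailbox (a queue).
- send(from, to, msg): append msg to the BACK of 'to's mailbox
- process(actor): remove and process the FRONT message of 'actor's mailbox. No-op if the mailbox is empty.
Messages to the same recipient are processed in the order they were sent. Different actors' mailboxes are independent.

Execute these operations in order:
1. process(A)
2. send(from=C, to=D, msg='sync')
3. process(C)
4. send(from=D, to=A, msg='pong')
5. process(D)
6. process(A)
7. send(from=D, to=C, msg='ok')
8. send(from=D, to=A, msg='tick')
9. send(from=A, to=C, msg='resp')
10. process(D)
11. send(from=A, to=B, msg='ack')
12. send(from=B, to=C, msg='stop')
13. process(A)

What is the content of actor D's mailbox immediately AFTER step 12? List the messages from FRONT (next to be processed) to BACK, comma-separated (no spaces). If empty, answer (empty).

After 1 (process(A)): A:[] B:[] C:[] D:[]
After 2 (send(from=C, to=D, msg='sync')): A:[] B:[] C:[] D:[sync]
After 3 (process(C)): A:[] B:[] C:[] D:[sync]
After 4 (send(from=D, to=A, msg='pong')): A:[pong] B:[] C:[] D:[sync]
After 5 (process(D)): A:[pong] B:[] C:[] D:[]
After 6 (process(A)): A:[] B:[] C:[] D:[]
After 7 (send(from=D, to=C, msg='ok')): A:[] B:[] C:[ok] D:[]
After 8 (send(from=D, to=A, msg='tick')): A:[tick] B:[] C:[ok] D:[]
After 9 (send(from=A, to=C, msg='resp')): A:[tick] B:[] C:[ok,resp] D:[]
After 10 (process(D)): A:[tick] B:[] C:[ok,resp] D:[]
After 11 (send(from=A, to=B, msg='ack')): A:[tick] B:[ack] C:[ok,resp] D:[]
After 12 (send(from=B, to=C, msg='stop')): A:[tick] B:[ack] C:[ok,resp,stop] D:[]

(empty)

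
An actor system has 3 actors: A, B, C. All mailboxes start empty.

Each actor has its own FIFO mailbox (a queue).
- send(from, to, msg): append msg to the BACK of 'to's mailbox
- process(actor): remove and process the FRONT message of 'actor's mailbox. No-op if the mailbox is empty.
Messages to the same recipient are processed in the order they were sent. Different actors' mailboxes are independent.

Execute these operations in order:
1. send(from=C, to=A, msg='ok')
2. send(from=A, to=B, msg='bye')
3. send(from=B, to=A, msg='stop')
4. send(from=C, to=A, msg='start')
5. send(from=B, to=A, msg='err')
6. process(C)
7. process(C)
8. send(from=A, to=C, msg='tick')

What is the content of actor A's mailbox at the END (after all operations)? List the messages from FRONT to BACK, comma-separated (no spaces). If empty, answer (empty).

After 1 (send(from=C, to=A, msg='ok')): A:[ok] B:[] C:[]
After 2 (send(from=A, to=B, msg='bye')): A:[ok] B:[bye] C:[]
After 3 (send(from=B, to=A, msg='stop')): A:[ok,stop] B:[bye] C:[]
After 4 (send(from=C, to=A, msg='start')): A:[ok,stop,start] B:[bye] C:[]
After 5 (send(from=B, to=A, msg='err')): A:[ok,stop,start,err] B:[bye] C:[]
After 6 (process(C)): A:[ok,stop,start,err] B:[bye] C:[]
After 7 (process(C)): A:[ok,stop,start,err] B:[bye] C:[]
After 8 (send(from=A, to=C, msg='tick')): A:[ok,stop,start,err] B:[bye] C:[tick]

Answer: ok,stop,start,err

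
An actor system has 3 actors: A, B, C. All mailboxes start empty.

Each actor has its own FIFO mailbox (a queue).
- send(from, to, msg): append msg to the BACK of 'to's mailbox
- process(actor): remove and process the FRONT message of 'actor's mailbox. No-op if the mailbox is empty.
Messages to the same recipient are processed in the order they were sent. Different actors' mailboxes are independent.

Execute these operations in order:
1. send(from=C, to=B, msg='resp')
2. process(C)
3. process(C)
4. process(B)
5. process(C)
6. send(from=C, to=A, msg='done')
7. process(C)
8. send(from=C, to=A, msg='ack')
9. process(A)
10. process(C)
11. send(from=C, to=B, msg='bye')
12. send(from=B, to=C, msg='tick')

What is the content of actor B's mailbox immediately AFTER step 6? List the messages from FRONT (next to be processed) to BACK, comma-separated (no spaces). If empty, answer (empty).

After 1 (send(from=C, to=B, msg='resp')): A:[] B:[resp] C:[]
After 2 (process(C)): A:[] B:[resp] C:[]
After 3 (process(C)): A:[] B:[resp] C:[]
After 4 (process(B)): A:[] B:[] C:[]
After 5 (process(C)): A:[] B:[] C:[]
After 6 (send(from=C, to=A, msg='done')): A:[done] B:[] C:[]

(empty)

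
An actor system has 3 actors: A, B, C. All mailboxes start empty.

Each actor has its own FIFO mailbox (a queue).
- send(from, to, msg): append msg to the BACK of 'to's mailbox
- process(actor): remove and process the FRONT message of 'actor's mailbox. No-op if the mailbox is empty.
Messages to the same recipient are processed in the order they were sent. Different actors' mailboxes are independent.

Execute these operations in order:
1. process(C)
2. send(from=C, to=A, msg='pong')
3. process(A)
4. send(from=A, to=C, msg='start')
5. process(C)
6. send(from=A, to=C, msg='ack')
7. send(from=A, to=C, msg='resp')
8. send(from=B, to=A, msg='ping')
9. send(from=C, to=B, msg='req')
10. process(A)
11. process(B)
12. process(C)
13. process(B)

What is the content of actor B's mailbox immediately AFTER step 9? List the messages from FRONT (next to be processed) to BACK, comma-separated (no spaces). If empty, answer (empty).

After 1 (process(C)): A:[] B:[] C:[]
After 2 (send(from=C, to=A, msg='pong')): A:[pong] B:[] C:[]
After 3 (process(A)): A:[] B:[] C:[]
After 4 (send(from=A, to=C, msg='start')): A:[] B:[] C:[start]
After 5 (process(C)): A:[] B:[] C:[]
After 6 (send(from=A, to=C, msg='ack')): A:[] B:[] C:[ack]
After 7 (send(from=A, to=C, msg='resp')): A:[] B:[] C:[ack,resp]
After 8 (send(from=B, to=A, msg='ping')): A:[ping] B:[] C:[ack,resp]
After 9 (send(from=C, to=B, msg='req')): A:[ping] B:[req] C:[ack,resp]

req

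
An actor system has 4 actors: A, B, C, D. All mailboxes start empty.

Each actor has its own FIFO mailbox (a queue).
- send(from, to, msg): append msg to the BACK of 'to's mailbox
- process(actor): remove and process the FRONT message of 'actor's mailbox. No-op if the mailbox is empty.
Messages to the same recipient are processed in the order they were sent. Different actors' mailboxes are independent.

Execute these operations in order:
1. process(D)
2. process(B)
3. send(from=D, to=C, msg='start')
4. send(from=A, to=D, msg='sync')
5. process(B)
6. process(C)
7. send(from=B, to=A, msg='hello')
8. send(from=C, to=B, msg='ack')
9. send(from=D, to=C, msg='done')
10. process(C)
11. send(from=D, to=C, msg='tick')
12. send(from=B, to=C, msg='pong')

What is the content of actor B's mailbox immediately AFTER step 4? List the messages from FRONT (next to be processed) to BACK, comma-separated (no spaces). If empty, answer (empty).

After 1 (process(D)): A:[] B:[] C:[] D:[]
After 2 (process(B)): A:[] B:[] C:[] D:[]
After 3 (send(from=D, to=C, msg='start')): A:[] B:[] C:[start] D:[]
After 4 (send(from=A, to=D, msg='sync')): A:[] B:[] C:[start] D:[sync]

(empty)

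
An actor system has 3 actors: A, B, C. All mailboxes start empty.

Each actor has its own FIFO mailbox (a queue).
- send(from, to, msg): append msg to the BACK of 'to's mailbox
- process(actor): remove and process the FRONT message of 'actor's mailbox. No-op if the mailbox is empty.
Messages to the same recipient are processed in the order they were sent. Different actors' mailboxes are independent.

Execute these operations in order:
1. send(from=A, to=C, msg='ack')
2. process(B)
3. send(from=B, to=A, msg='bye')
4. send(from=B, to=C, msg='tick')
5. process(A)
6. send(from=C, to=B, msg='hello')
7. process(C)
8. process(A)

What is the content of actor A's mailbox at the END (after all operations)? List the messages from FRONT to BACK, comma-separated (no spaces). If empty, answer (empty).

After 1 (send(from=A, to=C, msg='ack')): A:[] B:[] C:[ack]
After 2 (process(B)): A:[] B:[] C:[ack]
After 3 (send(from=B, to=A, msg='bye')): A:[bye] B:[] C:[ack]
After 4 (send(from=B, to=C, msg='tick')): A:[bye] B:[] C:[ack,tick]
After 5 (process(A)): A:[] B:[] C:[ack,tick]
After 6 (send(from=C, to=B, msg='hello')): A:[] B:[hello] C:[ack,tick]
After 7 (process(C)): A:[] B:[hello] C:[tick]
After 8 (process(A)): A:[] B:[hello] C:[tick]

Answer: (empty)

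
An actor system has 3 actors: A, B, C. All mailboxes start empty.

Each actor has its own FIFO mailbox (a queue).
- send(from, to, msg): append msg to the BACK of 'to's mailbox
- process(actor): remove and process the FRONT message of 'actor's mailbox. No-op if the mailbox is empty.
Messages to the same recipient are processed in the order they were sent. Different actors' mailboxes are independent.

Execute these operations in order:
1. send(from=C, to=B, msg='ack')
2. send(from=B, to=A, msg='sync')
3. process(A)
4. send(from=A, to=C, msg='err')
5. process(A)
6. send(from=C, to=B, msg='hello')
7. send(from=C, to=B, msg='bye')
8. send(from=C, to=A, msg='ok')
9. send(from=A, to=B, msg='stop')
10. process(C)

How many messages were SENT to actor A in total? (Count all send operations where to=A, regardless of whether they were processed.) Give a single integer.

After 1 (send(from=C, to=B, msg='ack')): A:[] B:[ack] C:[]
After 2 (send(from=B, to=A, msg='sync')): A:[sync] B:[ack] C:[]
After 3 (process(A)): A:[] B:[ack] C:[]
After 4 (send(from=A, to=C, msg='err')): A:[] B:[ack] C:[err]
After 5 (process(A)): A:[] B:[ack] C:[err]
After 6 (send(from=C, to=B, msg='hello')): A:[] B:[ack,hello] C:[err]
After 7 (send(from=C, to=B, msg='bye')): A:[] B:[ack,hello,bye] C:[err]
After 8 (send(from=C, to=A, msg='ok')): A:[ok] B:[ack,hello,bye] C:[err]
After 9 (send(from=A, to=B, msg='stop')): A:[ok] B:[ack,hello,bye,stop] C:[err]
After 10 (process(C)): A:[ok] B:[ack,hello,bye,stop] C:[]

Answer: 2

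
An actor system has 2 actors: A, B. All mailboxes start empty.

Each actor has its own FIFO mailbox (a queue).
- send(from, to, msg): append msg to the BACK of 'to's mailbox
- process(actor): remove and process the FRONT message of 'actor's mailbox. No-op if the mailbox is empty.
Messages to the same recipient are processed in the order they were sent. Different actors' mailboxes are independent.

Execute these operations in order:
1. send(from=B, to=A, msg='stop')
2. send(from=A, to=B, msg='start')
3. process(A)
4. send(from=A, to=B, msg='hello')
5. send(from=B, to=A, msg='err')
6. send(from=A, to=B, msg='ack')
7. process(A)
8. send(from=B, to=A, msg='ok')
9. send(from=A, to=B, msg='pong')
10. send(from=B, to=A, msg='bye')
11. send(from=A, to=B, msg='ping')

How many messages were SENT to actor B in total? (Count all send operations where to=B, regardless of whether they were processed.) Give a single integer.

After 1 (send(from=B, to=A, msg='stop')): A:[stop] B:[]
After 2 (send(from=A, to=B, msg='start')): A:[stop] B:[start]
After 3 (process(A)): A:[] B:[start]
After 4 (send(from=A, to=B, msg='hello')): A:[] B:[start,hello]
After 5 (send(from=B, to=A, msg='err')): A:[err] B:[start,hello]
After 6 (send(from=A, to=B, msg='ack')): A:[err] B:[start,hello,ack]
After 7 (process(A)): A:[] B:[start,hello,ack]
After 8 (send(from=B, to=A, msg='ok')): A:[ok] B:[start,hello,ack]
After 9 (send(from=A, to=B, msg='pong')): A:[ok] B:[start,hello,ack,pong]
After 10 (send(from=B, to=A, msg='bye')): A:[ok,bye] B:[start,hello,ack,pong]
After 11 (send(from=A, to=B, msg='ping')): A:[ok,bye] B:[start,hello,ack,pong,ping]

Answer: 5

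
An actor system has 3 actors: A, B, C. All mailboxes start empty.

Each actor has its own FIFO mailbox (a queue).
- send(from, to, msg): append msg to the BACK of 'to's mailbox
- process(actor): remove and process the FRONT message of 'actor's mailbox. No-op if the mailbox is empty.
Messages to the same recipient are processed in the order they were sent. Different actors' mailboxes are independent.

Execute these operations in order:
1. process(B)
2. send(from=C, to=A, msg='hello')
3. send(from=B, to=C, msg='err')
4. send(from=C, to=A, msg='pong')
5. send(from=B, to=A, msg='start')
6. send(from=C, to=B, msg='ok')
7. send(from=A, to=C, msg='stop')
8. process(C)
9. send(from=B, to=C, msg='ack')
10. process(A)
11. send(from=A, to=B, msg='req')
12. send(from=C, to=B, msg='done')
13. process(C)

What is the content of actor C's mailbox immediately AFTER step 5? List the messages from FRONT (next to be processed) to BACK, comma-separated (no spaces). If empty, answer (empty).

After 1 (process(B)): A:[] B:[] C:[]
After 2 (send(from=C, to=A, msg='hello')): A:[hello] B:[] C:[]
After 3 (send(from=B, to=C, msg='err')): A:[hello] B:[] C:[err]
After 4 (send(from=C, to=A, msg='pong')): A:[hello,pong] B:[] C:[err]
After 5 (send(from=B, to=A, msg='start')): A:[hello,pong,start] B:[] C:[err]

err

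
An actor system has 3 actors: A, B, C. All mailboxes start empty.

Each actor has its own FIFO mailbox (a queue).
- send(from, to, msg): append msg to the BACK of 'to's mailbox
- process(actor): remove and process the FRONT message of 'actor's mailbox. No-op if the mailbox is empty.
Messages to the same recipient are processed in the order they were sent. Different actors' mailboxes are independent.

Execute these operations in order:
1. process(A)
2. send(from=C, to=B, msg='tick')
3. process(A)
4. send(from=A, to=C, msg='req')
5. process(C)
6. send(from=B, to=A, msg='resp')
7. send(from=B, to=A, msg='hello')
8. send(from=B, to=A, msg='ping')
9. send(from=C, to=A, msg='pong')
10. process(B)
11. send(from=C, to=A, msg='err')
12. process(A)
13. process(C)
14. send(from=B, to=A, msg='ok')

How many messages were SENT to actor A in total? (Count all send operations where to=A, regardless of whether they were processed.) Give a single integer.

After 1 (process(A)): A:[] B:[] C:[]
After 2 (send(from=C, to=B, msg='tick')): A:[] B:[tick] C:[]
After 3 (process(A)): A:[] B:[tick] C:[]
After 4 (send(from=A, to=C, msg='req')): A:[] B:[tick] C:[req]
After 5 (process(C)): A:[] B:[tick] C:[]
After 6 (send(from=B, to=A, msg='resp')): A:[resp] B:[tick] C:[]
After 7 (send(from=B, to=A, msg='hello')): A:[resp,hello] B:[tick] C:[]
After 8 (send(from=B, to=A, msg='ping')): A:[resp,hello,ping] B:[tick] C:[]
After 9 (send(from=C, to=A, msg='pong')): A:[resp,hello,ping,pong] B:[tick] C:[]
After 10 (process(B)): A:[resp,hello,ping,pong] B:[] C:[]
After 11 (send(from=C, to=A, msg='err')): A:[resp,hello,ping,pong,err] B:[] C:[]
After 12 (process(A)): A:[hello,ping,pong,err] B:[] C:[]
After 13 (process(C)): A:[hello,ping,pong,err] B:[] C:[]
After 14 (send(from=B, to=A, msg='ok')): A:[hello,ping,pong,err,ok] B:[] C:[]

Answer: 6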